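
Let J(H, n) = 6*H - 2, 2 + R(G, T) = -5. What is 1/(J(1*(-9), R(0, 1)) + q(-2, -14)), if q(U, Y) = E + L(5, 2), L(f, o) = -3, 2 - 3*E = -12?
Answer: -3/163 ≈ -0.018405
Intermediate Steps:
E = 14/3 (E = 2/3 - 1/3*(-12) = 2/3 + 4 = 14/3 ≈ 4.6667)
R(G, T) = -7 (R(G, T) = -2 - 5 = -7)
q(U, Y) = 5/3 (q(U, Y) = 14/3 - 3 = 5/3)
J(H, n) = -2 + 6*H
1/(J(1*(-9), R(0, 1)) + q(-2, -14)) = 1/((-2 + 6*(1*(-9))) + 5/3) = 1/((-2 + 6*(-9)) + 5/3) = 1/((-2 - 54) + 5/3) = 1/(-56 + 5/3) = 1/(-163/3) = -3/163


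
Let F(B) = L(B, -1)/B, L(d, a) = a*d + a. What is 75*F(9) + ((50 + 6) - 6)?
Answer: -100/3 ≈ -33.333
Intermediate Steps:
L(d, a) = a + a*d
F(B) = (-1 - B)/B (F(B) = (-(1 + B))/B = (-1 - B)/B)
75*F(9) + ((50 + 6) - 6) = 75*((-1 - 1*9)/9) + ((50 + 6) - 6) = 75*((-1 - 9)/9) + (56 - 6) = 75*((1/9)*(-10)) + 50 = 75*(-10/9) + 50 = -250/3 + 50 = -100/3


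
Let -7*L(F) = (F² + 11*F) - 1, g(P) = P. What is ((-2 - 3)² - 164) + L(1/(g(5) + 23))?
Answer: -762357/5488 ≈ -138.91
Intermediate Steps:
L(F) = ⅐ - 11*F/7 - F²/7 (L(F) = -((F² + 11*F) - 1)/7 = -(-1 + F² + 11*F)/7 = ⅐ - 11*F/7 - F²/7)
((-2 - 3)² - 164) + L(1/(g(5) + 23)) = ((-2 - 3)² - 164) + (⅐ - 11/(7*(5 + 23)) - 1/(7*(5 + 23)²)) = ((-5)² - 164) + (⅐ - 11/7/28 - (1/28)²/7) = (25 - 164) + (⅐ - 11/7*1/28 - (1/28)²/7) = -139 + (⅐ - 11/196 - ⅐*1/784) = -139 + (⅐ - 11/196 - 1/5488) = -139 + 475/5488 = -762357/5488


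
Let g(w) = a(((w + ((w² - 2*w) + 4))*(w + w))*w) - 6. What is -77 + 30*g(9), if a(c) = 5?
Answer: -107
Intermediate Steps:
g(w) = -1 (g(w) = 5 - 6 = -1)
-77 + 30*g(9) = -77 + 30*(-1) = -77 - 30 = -107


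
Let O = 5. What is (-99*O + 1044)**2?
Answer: 301401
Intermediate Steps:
(-99*O + 1044)**2 = (-99*5 + 1044)**2 = (-495 + 1044)**2 = 549**2 = 301401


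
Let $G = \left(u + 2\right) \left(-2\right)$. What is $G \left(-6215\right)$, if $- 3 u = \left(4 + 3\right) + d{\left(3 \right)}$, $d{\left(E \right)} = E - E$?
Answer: $- \frac{12430}{3} \approx -4143.3$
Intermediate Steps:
$d{\left(E \right)} = 0$
$u = - \frac{7}{3}$ ($u = - \frac{\left(4 + 3\right) + 0}{3} = - \frac{7 + 0}{3} = \left(- \frac{1}{3}\right) 7 = - \frac{7}{3} \approx -2.3333$)
$G = \frac{2}{3}$ ($G = \left(- \frac{7}{3} + 2\right) \left(-2\right) = \left(- \frac{1}{3}\right) \left(-2\right) = \frac{2}{3} \approx 0.66667$)
$G \left(-6215\right) = \frac{2}{3} \left(-6215\right) = - \frac{12430}{3}$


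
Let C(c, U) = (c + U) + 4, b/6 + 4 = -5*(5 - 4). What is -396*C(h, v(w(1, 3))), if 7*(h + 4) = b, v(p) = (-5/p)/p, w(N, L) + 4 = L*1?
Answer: 35244/7 ≈ 5034.9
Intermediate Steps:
w(N, L) = -4 + L (w(N, L) = -4 + L*1 = -4 + L)
v(p) = -5/p**2
b = -54 (b = -24 + 6*(-5*(5 - 4)) = -24 + 6*(-5*1) = -24 + 6*(-5) = -24 - 30 = -54)
h = -82/7 (h = -4 + (1/7)*(-54) = -4 - 54/7 = -82/7 ≈ -11.714)
C(c, U) = 4 + U + c (C(c, U) = (U + c) + 4 = 4 + U + c)
-396*C(h, v(w(1, 3))) = -396*(4 - 5/(-4 + 3)**2 - 82/7) = -396*(4 - 5/(-1)**2 - 82/7) = -396*(4 - 5*1 - 82/7) = -396*(4 - 5 - 82/7) = -396*(-89/7) = 35244/7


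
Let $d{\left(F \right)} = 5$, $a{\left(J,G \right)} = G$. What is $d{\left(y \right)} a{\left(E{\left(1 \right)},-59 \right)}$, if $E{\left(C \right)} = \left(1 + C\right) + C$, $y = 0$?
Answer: $-295$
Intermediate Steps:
$E{\left(C \right)} = 1 + 2 C$
$d{\left(y \right)} a{\left(E{\left(1 \right)},-59 \right)} = 5 \left(-59\right) = -295$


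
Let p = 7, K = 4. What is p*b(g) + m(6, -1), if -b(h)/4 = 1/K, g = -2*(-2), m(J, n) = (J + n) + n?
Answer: -3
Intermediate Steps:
m(J, n) = J + 2*n
g = 4
b(h) = -1 (b(h) = -4/4 = -4*¼ = -1)
p*b(g) + m(6, -1) = 7*(-1) + (6 + 2*(-1)) = -7 + (6 - 2) = -7 + 4 = -3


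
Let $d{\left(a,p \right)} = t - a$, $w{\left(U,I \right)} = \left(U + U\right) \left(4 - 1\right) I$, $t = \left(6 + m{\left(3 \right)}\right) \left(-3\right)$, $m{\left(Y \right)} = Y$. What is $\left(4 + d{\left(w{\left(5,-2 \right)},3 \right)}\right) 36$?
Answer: $1332$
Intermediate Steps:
$t = -27$ ($t = \left(6 + 3\right) \left(-3\right) = 9 \left(-3\right) = -27$)
$w{\left(U,I \right)} = 6 I U$ ($w{\left(U,I \right)} = 2 U 3 I = 6 U I = 6 I U$)
$d{\left(a,p \right)} = -27 - a$
$\left(4 + d{\left(w{\left(5,-2 \right)},3 \right)}\right) 36 = \left(4 - \left(27 + 6 \left(-2\right) 5\right)\right) 36 = \left(4 - -33\right) 36 = \left(4 + \left(-27 + 60\right)\right) 36 = \left(4 + 33\right) 36 = 37 \cdot 36 = 1332$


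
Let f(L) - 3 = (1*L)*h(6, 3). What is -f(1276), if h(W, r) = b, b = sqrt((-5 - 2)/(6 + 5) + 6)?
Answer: -3 - 116*sqrt(649) ≈ -2958.2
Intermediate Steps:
b = sqrt(649)/11 (b = sqrt(-7/11 + 6) = sqrt(59/11) = sqrt(649)/11 ≈ 2.3160)
h(W, r) = sqrt(649)/11
f(L) = 3 + L*sqrt(649)/11 (f(L) = 3 + (1*L)*(sqrt(649)/11) = 3 + L*(sqrt(649)/11) = 3 + L*sqrt(649)/11)
-f(1276) = -(3 + (1/11)*1276*sqrt(649)) = -(3 + 116*sqrt(649)) = -3 - 116*sqrt(649)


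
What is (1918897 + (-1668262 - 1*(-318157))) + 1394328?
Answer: 1963120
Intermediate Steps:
(1918897 + (-1668262 - 1*(-318157))) + 1394328 = (1918897 + (-1668262 + 318157)) + 1394328 = (1918897 - 1350105) + 1394328 = 568792 + 1394328 = 1963120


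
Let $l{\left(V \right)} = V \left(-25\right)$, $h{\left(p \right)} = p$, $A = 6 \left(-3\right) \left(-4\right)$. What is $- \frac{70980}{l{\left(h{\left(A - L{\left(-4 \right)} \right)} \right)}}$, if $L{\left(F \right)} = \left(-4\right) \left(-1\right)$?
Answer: $\frac{3549}{85} \approx 41.753$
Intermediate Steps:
$A = 72$ ($A = \left(-18\right) \left(-4\right) = 72$)
$L{\left(F \right)} = 4$
$l{\left(V \right)} = - 25 V$
$- \frac{70980}{l{\left(h{\left(A - L{\left(-4 \right)} \right)} \right)}} = - \frac{70980}{\left(-25\right) \left(72 - 4\right)} = - \frac{70980}{\left(-25\right) 68} = - \frac{70980}{-1700} = \left(-70980\right) \left(- \frac{1}{1700}\right) = \frac{3549}{85}$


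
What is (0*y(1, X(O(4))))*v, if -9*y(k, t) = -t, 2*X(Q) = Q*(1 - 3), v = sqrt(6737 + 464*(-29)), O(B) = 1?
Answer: 0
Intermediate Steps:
v = I*sqrt(6719) (v = sqrt(6737 - 13456) = sqrt(-6719) = I*sqrt(6719) ≈ 81.969*I)
X(Q) = -Q (X(Q) = (Q*(1 - 3))/2 = (Q*(-2))/2 = (-2*Q)/2 = -Q)
y(k, t) = t/9 (y(k, t) = -(-1)*t/9 = t/9)
(0*y(1, X(O(4))))*v = (0*((-1*1)/9))*(I*sqrt(6719)) = (0*((1/9)*(-1)))*(I*sqrt(6719)) = (0*(-1/9))*(I*sqrt(6719)) = 0*(I*sqrt(6719)) = 0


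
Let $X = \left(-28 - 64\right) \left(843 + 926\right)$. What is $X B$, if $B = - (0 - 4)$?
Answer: $-650992$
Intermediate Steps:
$X = -162748$ ($X = \left(-92\right) 1769 = -162748$)
$B = 4$ ($B = \left(-1\right) \left(-4\right) = 4$)
$X B = \left(-162748\right) 4 = -650992$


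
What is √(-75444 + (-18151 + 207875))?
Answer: 2*√28570 ≈ 338.05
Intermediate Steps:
√(-75444 + (-18151 + 207875)) = √(-75444 + 189724) = √114280 = 2*√28570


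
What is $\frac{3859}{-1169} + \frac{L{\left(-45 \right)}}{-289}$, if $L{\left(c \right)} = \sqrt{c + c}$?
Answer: $- \frac{3859}{1169} - \frac{3 i \sqrt{10}}{289} \approx -3.3011 - 0.032826 i$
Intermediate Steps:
$L{\left(c \right)} = \sqrt{2} \sqrt{c}$ ($L{\left(c \right)} = \sqrt{2 c} = \sqrt{2} \sqrt{c}$)
$\frac{3859}{-1169} + \frac{L{\left(-45 \right)}}{-289} = \frac{3859}{-1169} + \frac{\sqrt{2} \sqrt{-45}}{-289} = 3859 \left(- \frac{1}{1169}\right) + \sqrt{2} \cdot 3 i \sqrt{5} \left(- \frac{1}{289}\right) = - \frac{3859}{1169} + 3 i \sqrt{10} \left(- \frac{1}{289}\right) = - \frac{3859}{1169} - \frac{3 i \sqrt{10}}{289}$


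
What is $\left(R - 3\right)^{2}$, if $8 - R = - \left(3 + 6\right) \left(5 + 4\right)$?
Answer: $7396$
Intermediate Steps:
$R = 89$ ($R = 8 - - \left(3 + 6\right) \left(5 + 4\right) = 8 - - 9 \cdot 9 = 8 - \left(-1\right) 81 = 8 - -81 = 8 + 81 = 89$)
$\left(R - 3\right)^{2} = \left(89 - 3\right)^{2} = 86^{2} = 7396$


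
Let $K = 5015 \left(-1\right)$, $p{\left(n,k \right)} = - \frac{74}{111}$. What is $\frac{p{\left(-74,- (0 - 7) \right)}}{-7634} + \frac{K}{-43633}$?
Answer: $\frac{57470398}{499641483} \approx 0.11502$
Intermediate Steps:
$p{\left(n,k \right)} = - \frac{2}{3}$ ($p{\left(n,k \right)} = \left(-74\right) \frac{1}{111} = - \frac{2}{3}$)
$K = -5015$
$\frac{p{\left(-74,- (0 - 7) \right)}}{-7634} + \frac{K}{-43633} = - \frac{2}{3 \left(-7634\right)} - \frac{5015}{-43633} = \left(- \frac{2}{3}\right) \left(- \frac{1}{7634}\right) - - \frac{5015}{43633} = \frac{1}{11451} + \frac{5015}{43633} = \frac{57470398}{499641483}$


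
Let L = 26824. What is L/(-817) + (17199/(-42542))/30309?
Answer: -11529008864485/351148091842 ≈ -32.832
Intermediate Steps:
L/(-817) + (17199/(-42542))/30309 = 26824/(-817) + (17199/(-42542))/30309 = 26824*(-1/817) + (17199*(-1/42542))*(1/30309) = -26824/817 - 17199/42542*1/30309 = -26824/817 - 5733/429801826 = -11529008864485/351148091842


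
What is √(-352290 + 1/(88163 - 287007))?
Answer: 11*I*√28779280747951/99422 ≈ 593.54*I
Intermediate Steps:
√(-352290 + 1/(88163 - 287007)) = √(-352290 + 1/(-198844)) = √(-352290 - 1/198844) = √(-70050752761/198844) = 11*I*√28779280747951/99422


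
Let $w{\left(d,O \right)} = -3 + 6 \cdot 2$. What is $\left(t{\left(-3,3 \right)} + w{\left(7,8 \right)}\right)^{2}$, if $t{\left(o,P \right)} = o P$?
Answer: $0$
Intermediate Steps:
$w{\left(d,O \right)} = 9$ ($w{\left(d,O \right)} = -3 + 12 = 9$)
$t{\left(o,P \right)} = P o$
$\left(t{\left(-3,3 \right)} + w{\left(7,8 \right)}\right)^{2} = \left(3 \left(-3\right) + 9\right)^{2} = \left(-9 + 9\right)^{2} = 0^{2} = 0$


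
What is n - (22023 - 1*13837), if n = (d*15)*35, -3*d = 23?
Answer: -12211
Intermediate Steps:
d = -23/3 (d = -⅓*23 = -23/3 ≈ -7.6667)
n = -4025 (n = -23/3*15*35 = -115*35 = -4025)
n - (22023 - 1*13837) = -4025 - (22023 - 1*13837) = -4025 - (22023 - 13837) = -4025 - 1*8186 = -4025 - 8186 = -12211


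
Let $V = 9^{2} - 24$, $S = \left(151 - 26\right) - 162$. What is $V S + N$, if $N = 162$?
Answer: $-1947$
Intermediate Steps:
$S = -37$ ($S = 125 - 162 = -37$)
$V = 57$ ($V = 81 - 24 = 57$)
$V S + N = 57 \left(-37\right) + 162 = -2109 + 162 = -1947$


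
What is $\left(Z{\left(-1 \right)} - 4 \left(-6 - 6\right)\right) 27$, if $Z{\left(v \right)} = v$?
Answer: $1269$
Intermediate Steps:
$\left(Z{\left(-1 \right)} - 4 \left(-6 - 6\right)\right) 27 = \left(-1 - 4 \left(-6 - 6\right)\right) 27 = \left(-1 - -48\right) 27 = \left(-1 + 48\right) 27 = 47 \cdot 27 = 1269$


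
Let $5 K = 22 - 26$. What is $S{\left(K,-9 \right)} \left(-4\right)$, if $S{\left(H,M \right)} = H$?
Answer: $\frac{16}{5} \approx 3.2$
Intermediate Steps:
$K = - \frac{4}{5}$ ($K = \frac{22 - 26}{5} = \frac{1}{5} \left(-4\right) = - \frac{4}{5} \approx -0.8$)
$S{\left(K,-9 \right)} \left(-4\right) = \left(- \frac{4}{5}\right) \left(-4\right) = \frac{16}{5}$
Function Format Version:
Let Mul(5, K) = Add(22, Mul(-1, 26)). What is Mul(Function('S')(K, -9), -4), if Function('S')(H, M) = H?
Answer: Rational(16, 5) ≈ 3.2000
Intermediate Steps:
K = Rational(-4, 5) (K = Mul(Rational(1, 5), Add(22, Mul(-1, 26))) = Mul(Rational(1, 5), Add(22, -26)) = Mul(Rational(1, 5), -4) = Rational(-4, 5) ≈ -0.80000)
Mul(Function('S')(K, -9), -4) = Mul(Rational(-4, 5), -4) = Rational(16, 5)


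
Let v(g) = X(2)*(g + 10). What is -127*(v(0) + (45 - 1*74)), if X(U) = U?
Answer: 1143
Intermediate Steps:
v(g) = 20 + 2*g (v(g) = 2*(g + 10) = 2*(10 + g) = 20 + 2*g)
-127*(v(0) + (45 - 1*74)) = -127*((20 + 2*0) + (45 - 1*74)) = -127*((20 + 0) + (45 - 74)) = -127*(20 - 29) = -127*(-9) = 1143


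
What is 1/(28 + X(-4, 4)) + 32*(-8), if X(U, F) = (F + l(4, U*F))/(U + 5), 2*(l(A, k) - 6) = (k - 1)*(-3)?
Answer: -32510/127 ≈ -255.98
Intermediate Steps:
l(A, k) = 15/2 - 3*k/2 (l(A, k) = 6 + ((k - 1)*(-3))/2 = 6 + ((-1 + k)*(-3))/2 = 6 + (3 - 3*k)/2 = 6 + (3/2 - 3*k/2) = 15/2 - 3*k/2)
X(U, F) = (15/2 + F - 3*F*U/2)/(5 + U) (X(U, F) = (F + (15/2 - 3*U*F/2))/(U + 5) = (F + (15/2 - 3*F*U/2))/(5 + U) = (15/2 + F - 3*F*U/2)/(5 + U))
1/(28 + X(-4, 4)) + 32*(-8) = 1/(28 + (15 + 2*4 - 3*4*(-4))/(2*(5 - 4))) + 32*(-8) = 1/(28 + (1/2)*(15 + 8 + 48)/1) - 256 = 1/(28 + (1/2)*1*71) - 256 = 1/(28 + 71/2) - 256 = 1/(127/2) - 256 = 2/127 - 256 = -32510/127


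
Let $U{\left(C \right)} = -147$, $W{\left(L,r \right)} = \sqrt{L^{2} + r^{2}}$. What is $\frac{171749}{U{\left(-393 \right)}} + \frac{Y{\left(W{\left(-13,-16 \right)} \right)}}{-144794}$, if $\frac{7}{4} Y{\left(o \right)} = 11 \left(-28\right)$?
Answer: $- \frac{12434099417}{10642359} \approx -1168.4$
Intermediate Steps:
$Y{\left(o \right)} = -176$ ($Y{\left(o \right)} = \frac{4 \cdot 11 \left(-28\right)}{7} = \frac{4}{7} \left(-308\right) = -176$)
$\frac{171749}{U{\left(-393 \right)}} + \frac{Y{\left(W{\left(-13,-16 \right)} \right)}}{-144794} = \frac{171749}{-147} - \frac{176}{-144794} = 171749 \left(- \frac{1}{147}\right) - - \frac{88}{72397} = - \frac{171749}{147} + \frac{88}{72397} = - \frac{12434099417}{10642359}$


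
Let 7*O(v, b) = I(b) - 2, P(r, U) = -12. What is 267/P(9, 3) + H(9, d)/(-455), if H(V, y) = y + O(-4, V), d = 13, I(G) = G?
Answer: -5793/260 ≈ -22.281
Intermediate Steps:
O(v, b) = -2/7 + b/7 (O(v, b) = (b - 2)/7 = (-2 + b)/7 = -2/7 + b/7)
H(V, y) = -2/7 + y + V/7 (H(V, y) = y + (-2/7 + V/7) = -2/7 + y + V/7)
267/P(9, 3) + H(9, d)/(-455) = 267/(-12) + (-2/7 + 13 + (1/7)*9)/(-455) = 267*(-1/12) + (-2/7 + 13 + 9/7)*(-1/455) = -89/4 + 14*(-1/455) = -89/4 - 2/65 = -5793/260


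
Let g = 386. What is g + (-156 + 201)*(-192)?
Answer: -8254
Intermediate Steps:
g + (-156 + 201)*(-192) = 386 + (-156 + 201)*(-192) = 386 + 45*(-192) = 386 - 8640 = -8254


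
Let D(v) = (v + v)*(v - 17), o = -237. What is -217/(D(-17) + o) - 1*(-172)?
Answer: 157851/919 ≈ 171.76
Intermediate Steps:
D(v) = 2*v*(-17 + v) (D(v) = (2*v)*(-17 + v) = 2*v*(-17 + v))
-217/(D(-17) + o) - 1*(-172) = -217/(2*(-17)*(-17 - 17) - 237) - 1*(-172) = -217/(2*(-17)*(-34) - 237) + 172 = -217/(1156 - 237) + 172 = -217/919 + 172 = 157851/919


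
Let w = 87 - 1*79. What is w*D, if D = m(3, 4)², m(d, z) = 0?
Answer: 0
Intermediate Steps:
w = 8 (w = 87 - 79 = 8)
D = 0 (D = 0² = 0)
w*D = 8*0 = 0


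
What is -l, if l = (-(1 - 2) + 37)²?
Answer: -1444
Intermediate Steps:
l = 1444 (l = (-1*(-1) + 37)² = (1 + 37)² = 38² = 1444)
-l = -1*1444 = -1444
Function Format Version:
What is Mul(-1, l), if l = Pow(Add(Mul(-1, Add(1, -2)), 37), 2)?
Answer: -1444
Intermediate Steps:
l = 1444 (l = Pow(Add(Mul(-1, -1), 37), 2) = Pow(Add(1, 37), 2) = Pow(38, 2) = 1444)
Mul(-1, l) = Mul(-1, 1444) = -1444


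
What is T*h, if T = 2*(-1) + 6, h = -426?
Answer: -1704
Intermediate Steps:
T = 4 (T = -2 + 6 = 4)
T*h = 4*(-426) = -1704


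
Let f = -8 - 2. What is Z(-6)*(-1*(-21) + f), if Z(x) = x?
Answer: -66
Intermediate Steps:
f = -10
Z(-6)*(-1*(-21) + f) = -6*(-1*(-21) - 10) = -6*(21 - 10) = -6*11 = -66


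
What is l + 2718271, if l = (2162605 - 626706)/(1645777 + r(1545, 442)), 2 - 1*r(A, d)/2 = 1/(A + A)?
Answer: 6911836061631479/2542731644 ≈ 2.7183e+6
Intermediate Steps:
r(A, d) = 4 - 1/A (r(A, d) = 4 - 2/(A + A) = 4 - 2*1/(2*A) = 4 - 1/A)
l = 2372963955/2542731644 (l = (2162605 - 626706)/(1645777 + (4 - 1/1545)) = 1535899/(1645777 + (4 - 1*1/1545)) = 1535899/(1645777 + (4 - 1/1545)) = 1535899/(1645777 + 6179/1545) = 1535899/(2542731644/1545) = 1535899*(1545/2542731644) = 2372963955/2542731644 ≈ 0.93323)
l + 2718271 = 2372963955/2542731644 + 2718271 = 6911836061631479/2542731644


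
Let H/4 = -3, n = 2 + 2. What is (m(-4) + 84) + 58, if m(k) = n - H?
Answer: 158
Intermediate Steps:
n = 4
H = -12 (H = 4*(-3) = -12)
m(k) = 16 (m(k) = 4 - 1*(-12) = 4 + 12 = 16)
(m(-4) + 84) + 58 = (16 + 84) + 58 = 100 + 58 = 158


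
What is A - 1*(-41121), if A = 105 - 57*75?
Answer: 36951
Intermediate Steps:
A = -4170 (A = 105 - 4275 = -4170)
A - 1*(-41121) = -4170 - 1*(-41121) = -4170 + 41121 = 36951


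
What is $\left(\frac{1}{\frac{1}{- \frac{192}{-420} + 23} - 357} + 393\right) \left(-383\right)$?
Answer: $- \frac{44111084735}{293062} \approx -1.5052 \cdot 10^{5}$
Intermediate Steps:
$\left(\frac{1}{\frac{1}{- \frac{192}{-420} + 23} - 357} + 393\right) \left(-383\right) = \left(\frac{1}{\frac{1}{\left(-192\right) \left(- \frac{1}{420}\right) + 23} - 357} + 393\right) \left(-383\right) = \left(\frac{1}{\frac{1}{\frac{16}{35} + 23} - 357} + 393\right) \left(-383\right) = \left(\frac{1}{\frac{1}{\frac{821}{35}} - 357} + 393\right) \left(-383\right) = \left(\frac{1}{\frac{35}{821} - 357} + 393\right) \left(-383\right) = \left(\frac{1}{- \frac{293062}{821}} + 393\right) \left(-383\right) = \left(- \frac{821}{293062} + 393\right) \left(-383\right) = \frac{115172545}{293062} \left(-383\right) = - \frac{44111084735}{293062}$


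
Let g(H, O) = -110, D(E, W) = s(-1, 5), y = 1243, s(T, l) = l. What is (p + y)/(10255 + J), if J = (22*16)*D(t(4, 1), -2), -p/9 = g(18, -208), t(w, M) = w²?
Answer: 2233/12015 ≈ 0.18585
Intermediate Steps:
D(E, W) = 5
p = 990 (p = -9*(-110) = 990)
J = 1760 (J = (22*16)*5 = 352*5 = 1760)
(p + y)/(10255 + J) = (990 + 1243)/(10255 + 1760) = 2233/12015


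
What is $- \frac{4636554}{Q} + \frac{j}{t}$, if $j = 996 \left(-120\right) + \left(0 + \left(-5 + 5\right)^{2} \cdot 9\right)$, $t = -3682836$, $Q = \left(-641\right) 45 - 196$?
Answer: $\frac{474420526874}{2970923341} \approx 159.69$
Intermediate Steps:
$Q = -29041$ ($Q = -28845 - 196 = -29041$)
$j = -119520$ ($j = -119520 + \left(0 + 0^{2} \cdot 9\right) = -119520 + \left(0 + 0 \cdot 9\right) = -119520 + \left(0 + 0\right) = -119520 + 0 = -119520$)
$- \frac{4636554}{Q} + \frac{j}{t} = - \frac{4636554}{-29041} - \frac{119520}{-3682836} = \left(-4636554\right) \left(- \frac{1}{29041}\right) - - \frac{3320}{102301} = \frac{4636554}{29041} + \frac{3320}{102301} = \frac{474420526874}{2970923341}$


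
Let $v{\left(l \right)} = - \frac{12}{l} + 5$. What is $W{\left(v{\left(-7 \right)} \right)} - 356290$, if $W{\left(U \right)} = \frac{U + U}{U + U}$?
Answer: $-356289$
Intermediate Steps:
$v{\left(l \right)} = 5 - \frac{12}{l}$
$W{\left(U \right)} = 1$ ($W{\left(U \right)} = \frac{2 U}{2 U} = 2 U \frac{1}{2 U} = 1$)
$W{\left(v{\left(-7 \right)} \right)} - 356290 = 1 - 356290 = -356289$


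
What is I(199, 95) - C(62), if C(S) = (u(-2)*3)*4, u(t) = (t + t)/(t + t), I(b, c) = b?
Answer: 187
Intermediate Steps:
u(t) = 1 (u(t) = (2*t)/((2*t)) = (2*t)*(1/(2*t)) = 1)
C(S) = 12 (C(S) = (1*3)*4 = 3*4 = 12)
I(199, 95) - C(62) = 199 - 1*12 = 199 - 12 = 187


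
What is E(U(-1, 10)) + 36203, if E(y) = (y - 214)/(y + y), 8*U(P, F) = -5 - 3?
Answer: 72621/2 ≈ 36311.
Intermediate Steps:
U(P, F) = -1 (U(P, F) = (-5 - 3)/8 = (⅛)*(-8) = -1)
E(y) = (-214 + y)/(2*y) (E(y) = (-214 + y)/((2*y)) = (-214 + y)*(1/(2*y)) = (-214 + y)/(2*y))
E(U(-1, 10)) + 36203 = (½)*(-214 - 1)/(-1) + 36203 = (½)*(-1)*(-215) + 36203 = 215/2 + 36203 = 72621/2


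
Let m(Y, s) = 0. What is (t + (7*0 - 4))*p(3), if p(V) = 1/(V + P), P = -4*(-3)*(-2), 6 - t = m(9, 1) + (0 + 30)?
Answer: 4/3 ≈ 1.3333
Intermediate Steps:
t = -24 (t = 6 - (0 + (0 + 30)) = 6 - (0 + 30) = 6 - 1*30 = 6 - 30 = -24)
P = -24 (P = 12*(-2) = -24)
p(V) = 1/(-24 + V) (p(V) = 1/(V - 24) = 1/(-24 + V))
(t + (7*0 - 4))*p(3) = (-24 + (7*0 - 4))/(-24 + 3) = (-24 + (0 - 4))/(-21) = (-24 - 4)*(-1/21) = -28*(-1/21) = 4/3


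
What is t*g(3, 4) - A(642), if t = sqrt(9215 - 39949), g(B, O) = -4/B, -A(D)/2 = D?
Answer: 1284 - 44*I*sqrt(254)/3 ≈ 1284.0 - 233.75*I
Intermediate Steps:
A(D) = -2*D
t = 11*I*sqrt(254) (t = sqrt(-30734) = 11*I*sqrt(254) ≈ 175.31*I)
t*g(3, 4) - A(642) = (11*I*sqrt(254))*(-4/3) - (-2)*642 = (11*I*sqrt(254))*(-4*1/3) - 1*(-1284) = (11*I*sqrt(254))*(-4/3) + 1284 = -44*I*sqrt(254)/3 + 1284 = 1284 - 44*I*sqrt(254)/3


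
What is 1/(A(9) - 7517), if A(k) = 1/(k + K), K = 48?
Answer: -57/428468 ≈ -0.00013303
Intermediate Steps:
A(k) = 1/(48 + k) (A(k) = 1/(k + 48) = 1/(48 + k))
1/(A(9) - 7517) = 1/(1/(48 + 9) - 7517) = 1/(1/57 - 7517) = 1/(-428468/57) = -57/428468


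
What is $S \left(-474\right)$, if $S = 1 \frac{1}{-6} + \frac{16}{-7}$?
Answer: $\frac{8137}{7} \approx 1162.4$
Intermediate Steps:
$S = - \frac{103}{42}$ ($S = 1 \left(- \frac{1}{6}\right) + 16 \left(- \frac{1}{7}\right) = - \frac{1}{6} - \frac{16}{7} = - \frac{103}{42} \approx -2.4524$)
$S \left(-474\right) = \left(- \frac{103}{42}\right) \left(-474\right) = \frac{8137}{7}$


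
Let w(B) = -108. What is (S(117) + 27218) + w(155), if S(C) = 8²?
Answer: 27174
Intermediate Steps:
S(C) = 64
(S(117) + 27218) + w(155) = (64 + 27218) - 108 = 27282 - 108 = 27174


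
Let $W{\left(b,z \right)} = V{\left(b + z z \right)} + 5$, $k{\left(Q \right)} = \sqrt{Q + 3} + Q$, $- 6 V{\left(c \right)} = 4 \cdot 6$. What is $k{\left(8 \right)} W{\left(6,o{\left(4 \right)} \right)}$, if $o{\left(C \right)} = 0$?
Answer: $8 + \sqrt{11} \approx 11.317$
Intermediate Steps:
$V{\left(c \right)} = -4$ ($V{\left(c \right)} = - \frac{4 \cdot 6}{6} = \left(- \frac{1}{6}\right) 24 = -4$)
$k{\left(Q \right)} = Q + \sqrt{3 + Q}$ ($k{\left(Q \right)} = \sqrt{3 + Q} + Q = Q + \sqrt{3 + Q}$)
$W{\left(b,z \right)} = 1$ ($W{\left(b,z \right)} = -4 + 5 = 1$)
$k{\left(8 \right)} W{\left(6,o{\left(4 \right)} \right)} = \left(8 + \sqrt{3 + 8}\right) 1 = \left(8 + \sqrt{11}\right) 1 = 8 + \sqrt{11}$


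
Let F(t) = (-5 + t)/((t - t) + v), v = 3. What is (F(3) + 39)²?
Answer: 13225/9 ≈ 1469.4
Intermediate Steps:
F(t) = -5/3 + t/3 (F(t) = (-5 + t)/((t - t) + 3) = (-5 + t)/(0 + 3) = (-5 + t)/3 = (-5 + t)*(⅓) = -5/3 + t/3)
(F(3) + 39)² = ((-5/3 + (⅓)*3) + 39)² = ((-5/3 + 1) + 39)² = (-⅔ + 39)² = (115/3)² = 13225/9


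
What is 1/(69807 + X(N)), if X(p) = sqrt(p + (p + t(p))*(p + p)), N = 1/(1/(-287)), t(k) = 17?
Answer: 69807/4872862556 - 7*sqrt(3157)/4872862556 ≈ 1.4245e-5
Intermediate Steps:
N = -287 (N = 1/(-1/287) = -287)
X(p) = sqrt(p + 2*p*(17 + p)) (X(p) = sqrt(p + (p + 17)*(p + p)) = sqrt(p + (17 + p)*(2*p)) = sqrt(p + 2*p*(17 + p)))
1/(69807 + X(N)) = 1/(69807 + sqrt(-287*(35 + 2*(-287)))) = 1/(69807 + sqrt(-287*(35 - 574))) = 1/(69807 + sqrt(-287*(-539))) = 1/(69807 + sqrt(154693)) = 1/(69807 + 7*sqrt(3157))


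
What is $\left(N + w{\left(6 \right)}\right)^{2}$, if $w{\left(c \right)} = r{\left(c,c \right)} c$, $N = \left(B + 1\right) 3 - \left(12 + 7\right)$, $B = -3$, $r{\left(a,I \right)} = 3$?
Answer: $49$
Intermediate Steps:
$N = -25$ ($N = \left(-3 + 1\right) 3 - \left(12 + 7\right) = \left(-2\right) 3 - 19 = -6 - 19 = -25$)
$w{\left(c \right)} = 3 c$
$\left(N + w{\left(6 \right)}\right)^{2} = \left(-25 + 3 \cdot 6\right)^{2} = \left(-25 + 18\right)^{2} = \left(-7\right)^{2} = 49$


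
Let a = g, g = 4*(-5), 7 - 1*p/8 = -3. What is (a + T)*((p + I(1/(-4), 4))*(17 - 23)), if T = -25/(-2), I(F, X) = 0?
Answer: 3600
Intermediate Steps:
p = 80 (p = 56 - 8*(-3) = 56 + 24 = 80)
g = -20
a = -20
T = 25/2 (T = -25*(-1/2) = 25/2 ≈ 12.500)
(a + T)*((p + I(1/(-4), 4))*(17 - 23)) = (-20 + 25/2)*((80 + 0)*(17 - 23)) = -600*(-6) = -15/2*(-480) = 3600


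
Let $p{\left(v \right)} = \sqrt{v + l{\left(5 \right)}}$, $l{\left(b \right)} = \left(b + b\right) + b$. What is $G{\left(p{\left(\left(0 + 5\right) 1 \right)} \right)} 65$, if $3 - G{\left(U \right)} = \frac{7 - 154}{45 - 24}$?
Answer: $650$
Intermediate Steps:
$l{\left(b \right)} = 3 b$ ($l{\left(b \right)} = 2 b + b = 3 b$)
$p{\left(v \right)} = \sqrt{15 + v}$ ($p{\left(v \right)} = \sqrt{v + 3 \cdot 5} = \sqrt{v + 15} = \sqrt{15 + v}$)
$G{\left(U \right)} = 10$ ($G{\left(U \right)} = 3 - \frac{7 - 154}{45 - 24} = 3 - - \frac{147}{21} = 3 - \left(-147\right) \frac{1}{21} = 3 - -7 = 3 + 7 = 10$)
$G{\left(p{\left(\left(0 + 5\right) 1 \right)} \right)} 65 = 10 \cdot 65 = 650$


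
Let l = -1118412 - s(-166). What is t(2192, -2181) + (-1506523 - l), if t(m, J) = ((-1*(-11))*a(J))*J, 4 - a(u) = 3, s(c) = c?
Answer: -412268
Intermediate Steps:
a(u) = 1 (a(u) = 4 - 1*3 = 4 - 3 = 1)
t(m, J) = 11*J (t(m, J) = (-1*(-11)*1)*J = (11*1)*J = 11*J)
l = -1118246 (l = -1118412 - 1*(-166) = -1118412 + 166 = -1118246)
t(2192, -2181) + (-1506523 - l) = 11*(-2181) + (-1506523 - 1*(-1118246)) = -23991 + (-1506523 + 1118246) = -23991 - 388277 = -412268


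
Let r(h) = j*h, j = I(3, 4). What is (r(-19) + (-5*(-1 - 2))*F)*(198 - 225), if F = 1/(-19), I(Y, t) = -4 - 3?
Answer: -67824/19 ≈ -3569.7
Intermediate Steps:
I(Y, t) = -7
F = -1/19 ≈ -0.052632
j = -7
r(h) = -7*h
(r(-19) + (-5*(-1 - 2))*F)*(198 - 225) = (-7*(-19) - 5*(-1 - 2)*(-1/19))*(198 - 225) = (133 - 5*(-3)*(-1/19))*(-27) = (133 + 15*(-1/19))*(-27) = (133 - 15/19)*(-27) = (2512/19)*(-27) = -67824/19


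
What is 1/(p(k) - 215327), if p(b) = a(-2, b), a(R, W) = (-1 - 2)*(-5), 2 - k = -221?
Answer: -1/215312 ≈ -4.6444e-6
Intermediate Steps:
k = 223 (k = 2 - 1*(-221) = 2 + 221 = 223)
a(R, W) = 15 (a(R, W) = -3*(-5) = 15)
p(b) = 15
1/(p(k) - 215327) = 1/(15 - 215327) = 1/(-215312) = -1/215312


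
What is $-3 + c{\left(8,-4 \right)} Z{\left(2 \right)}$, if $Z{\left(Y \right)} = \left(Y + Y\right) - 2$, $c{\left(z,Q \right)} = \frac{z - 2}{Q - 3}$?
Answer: $- \frac{33}{7} \approx -4.7143$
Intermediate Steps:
$c{\left(z,Q \right)} = \frac{-2 + z}{-3 + Q}$
$Z{\left(Y \right)} = -2 + 2 Y$ ($Z{\left(Y \right)} = 2 Y - 2 = -2 + 2 Y$)
$-3 + c{\left(8,-4 \right)} Z{\left(2 \right)} = -3 + \frac{-2 + 8}{-3 - 4} \left(-2 + 2 \cdot 2\right) = -3 + \frac{1}{-7} \cdot 6 \left(-2 + 4\right) = -3 + \left(- \frac{1}{7}\right) 6 \cdot 2 = -3 - \frac{12}{7} = - \frac{33}{7}$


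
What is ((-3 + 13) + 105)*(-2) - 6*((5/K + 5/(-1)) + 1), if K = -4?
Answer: -397/2 ≈ -198.50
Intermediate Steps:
((-3 + 13) + 105)*(-2) - 6*((5/K + 5/(-1)) + 1) = ((-3 + 13) + 105)*(-2) - 6*((5/(-4) + 5/(-1)) + 1) = (10 + 105)*(-2) - 6*((5*(-¼) + 5*(-1)) + 1) = 115*(-2) - 6*((-5/4 - 5) + 1) = -230 - 6*(-25/4 + 1) = -230 - 6*(-21/4) = -230 + 63/2 = -397/2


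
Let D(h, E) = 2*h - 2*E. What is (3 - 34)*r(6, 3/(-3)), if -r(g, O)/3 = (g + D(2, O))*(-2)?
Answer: -2232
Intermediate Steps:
D(h, E) = -2*E + 2*h
r(g, O) = 24 - 12*O + 6*g (r(g, O) = -3*(g + (-2*O + 2*2))*(-2) = -3*(g + (-2*O + 4))*(-2) = -3*(g + (4 - 2*O))*(-2) = -3*(4 + g - 2*O)*(-2) = -3*(-8 - 2*g + 4*O) = 24 - 12*O + 6*g)
(3 - 34)*r(6, 3/(-3)) = (3 - 34)*(24 - 36/(-3) + 6*6) = -31*(24 - 36*(-1)/3 + 36) = -31*(24 - 12*(-1) + 36) = -31*(24 + 12 + 36) = -31*72 = -2232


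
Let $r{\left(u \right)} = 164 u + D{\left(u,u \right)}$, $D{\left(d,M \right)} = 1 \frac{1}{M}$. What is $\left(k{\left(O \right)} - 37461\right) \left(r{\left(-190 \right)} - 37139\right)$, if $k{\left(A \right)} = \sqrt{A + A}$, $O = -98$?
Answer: $\frac{486124316871}{190} - \frac{90837677 i}{95} \approx 2.5586 \cdot 10^{9} - 9.5619 \cdot 10^{5} i$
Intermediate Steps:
$D{\left(d,M \right)} = \frac{1}{M}$
$r{\left(u \right)} = \frac{1}{u} + 164 u$ ($r{\left(u \right)} = 164 u + \frac{1}{u} = \frac{1}{u} + 164 u$)
$k{\left(A \right)} = \sqrt{2} \sqrt{A}$ ($k{\left(A \right)} = \sqrt{2 A} = \sqrt{2} \sqrt{A}$)
$\left(k{\left(O \right)} - 37461\right) \left(r{\left(-190 \right)} - 37139\right) = \left(\sqrt{2} \sqrt{-98} - 37461\right) \left(\left(\frac{1}{-190} + 164 \left(-190\right)\right) - 37139\right) = \left(\sqrt{2} \cdot 7 i \sqrt{2} - 37461\right) \left(\left(- \frac{1}{190} - 31160\right) - 37139\right) = \left(14 i - 37461\right) \left(- \frac{5920401}{190} - 37139\right) = \left(-37461 + 14 i\right) \left(- \frac{12976811}{190}\right) = \frac{486124316871}{190} - \frac{90837677 i}{95}$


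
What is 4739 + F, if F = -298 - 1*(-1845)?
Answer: 6286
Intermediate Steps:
F = 1547 (F = -298 + 1845 = 1547)
4739 + F = 4739 + 1547 = 6286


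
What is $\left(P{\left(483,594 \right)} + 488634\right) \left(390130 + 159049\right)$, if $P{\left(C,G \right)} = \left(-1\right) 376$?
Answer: $268141040182$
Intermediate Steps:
$P{\left(C,G \right)} = -376$
$\left(P{\left(483,594 \right)} + 488634\right) \left(390130 + 159049\right) = \left(-376 + 488634\right) \left(390130 + 159049\right) = 488258 \cdot 549179 = 268141040182$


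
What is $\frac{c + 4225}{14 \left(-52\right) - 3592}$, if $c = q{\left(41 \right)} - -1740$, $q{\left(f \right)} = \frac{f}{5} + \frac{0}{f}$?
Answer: $- \frac{14933}{10800} \approx -1.3827$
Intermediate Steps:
$q{\left(f \right)} = \frac{f}{5}$ ($q{\left(f \right)} = f \frac{1}{5} + 0 = \frac{f}{5} + 0 = \frac{f}{5}$)
$c = \frac{8741}{5}$ ($c = \frac{1}{5} \cdot 41 - -1740 = \frac{41}{5} + 1740 = \frac{8741}{5} \approx 1748.2$)
$\frac{c + 4225}{14 \left(-52\right) - 3592} = \frac{\frac{8741}{5} + 4225}{14 \left(-52\right) - 3592} = \frac{29866}{5 \left(-728 - 3592\right)} = \frac{29866}{5 \left(-4320\right)} = \frac{29866}{5} \left(- \frac{1}{4320}\right) = - \frac{14933}{10800}$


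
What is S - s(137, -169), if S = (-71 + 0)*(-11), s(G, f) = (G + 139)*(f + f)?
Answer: 94069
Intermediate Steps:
s(G, f) = 2*f*(139 + G) (s(G, f) = (139 + G)*(2*f) = 2*f*(139 + G))
S = 781 (S = -71*(-11) = 781)
S - s(137, -169) = 781 - 2*(-169)*(139 + 137) = 781 - 2*(-169)*276 = 781 - 1*(-93288) = 781 + 93288 = 94069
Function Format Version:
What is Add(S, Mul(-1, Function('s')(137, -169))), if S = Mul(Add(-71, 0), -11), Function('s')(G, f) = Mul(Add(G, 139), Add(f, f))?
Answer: 94069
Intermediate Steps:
Function('s')(G, f) = Mul(2, f, Add(139, G)) (Function('s')(G, f) = Mul(Add(139, G), Mul(2, f)) = Mul(2, f, Add(139, G)))
S = 781 (S = Mul(-71, -11) = 781)
Add(S, Mul(-1, Function('s')(137, -169))) = Add(781, Mul(-1, Mul(2, -169, Add(139, 137)))) = Add(781, Mul(-1, Mul(2, -169, 276))) = Add(781, Mul(-1, -93288)) = Add(781, 93288) = 94069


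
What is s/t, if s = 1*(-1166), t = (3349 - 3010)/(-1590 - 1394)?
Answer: 3479344/339 ≈ 10264.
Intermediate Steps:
t = -339/2984 (t = 339/(-2984) = 339*(-1/2984) = -339/2984 ≈ -0.11361)
s = -1166
s/t = -1166/(-339/2984) = -1166*(-2984/339) = 3479344/339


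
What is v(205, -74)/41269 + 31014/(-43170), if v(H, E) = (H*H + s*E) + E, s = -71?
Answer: 126320514/296930455 ≈ 0.42542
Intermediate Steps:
v(H, E) = H² - 70*E (v(H, E) = (H*H - 71*E) + E = (H² - 71*E) + E = H² - 70*E)
v(205, -74)/41269 + 31014/(-43170) = (205² - 70*(-74))/41269 + 31014/(-43170) = (42025 + 5180)*(1/41269) + 31014*(-1/43170) = 47205*(1/41269) - 5169/7195 = 47205/41269 - 5169/7195 = 126320514/296930455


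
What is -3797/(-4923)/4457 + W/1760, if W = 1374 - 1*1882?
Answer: -2784939317/9654396840 ≈ -0.28846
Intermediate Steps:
W = -508 (W = 1374 - 1882 = -508)
-3797/(-4923)/4457 + W/1760 = -3797/(-4923)/4457 - 508/1760 = -3797*(-1/4923)*(1/4457) - 508*1/1760 = (3797/4923)*(1/4457) - 127/440 = 3797/21941811 - 127/440 = -2784939317/9654396840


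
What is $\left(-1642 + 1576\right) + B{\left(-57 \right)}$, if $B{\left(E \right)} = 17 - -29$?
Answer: $-20$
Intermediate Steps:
$B{\left(E \right)} = 46$ ($B{\left(E \right)} = 17 + 29 = 46$)
$\left(-1642 + 1576\right) + B{\left(-57 \right)} = \left(-1642 + 1576\right) + 46 = -66 + 46 = -20$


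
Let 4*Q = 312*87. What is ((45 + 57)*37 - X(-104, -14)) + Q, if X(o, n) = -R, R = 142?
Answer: 10702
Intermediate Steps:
X(o, n) = -142 (X(o, n) = -1*142 = -142)
Q = 6786 (Q = (312*87)/4 = (¼)*27144 = 6786)
((45 + 57)*37 - X(-104, -14)) + Q = ((45 + 57)*37 - 1*(-142)) + 6786 = (102*37 + 142) + 6786 = (3774 + 142) + 6786 = 3916 + 6786 = 10702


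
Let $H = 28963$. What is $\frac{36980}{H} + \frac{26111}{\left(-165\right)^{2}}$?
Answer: $\frac{160275763}{71683425} \approx 2.2359$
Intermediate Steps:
$\frac{36980}{H} + \frac{26111}{\left(-165\right)^{2}} = \frac{36980}{28963} + \frac{26111}{\left(-165\right)^{2}} = 36980 \cdot \frac{1}{28963} + \frac{26111}{27225} = \frac{36980}{28963} + 26111 \cdot \frac{1}{27225} = \frac{36980}{28963} + \frac{26111}{27225} = \frac{160275763}{71683425}$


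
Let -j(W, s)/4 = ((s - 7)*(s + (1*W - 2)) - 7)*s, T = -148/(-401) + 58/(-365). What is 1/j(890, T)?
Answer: 3135535421177125/15915755915621115048 ≈ 0.00019701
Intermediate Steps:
T = 30762/146365 (T = -148*(-1/401) + 58*(-1/365) = 148/401 - 58/365 = 30762/146365 ≈ 0.21017)
j(W, s) = -4*s*(-7 + (-7 + s)*(-2 + W + s)) (j(W, s) = -4*((s - 7)*(s + (1*W - 2)) - 7)*s = -4*((-7 + s)*(s + (W - 2)) - 7)*s = -4*((-7 + s)*(s + (-2 + W)) - 7)*s = -4*((-7 + s)*(-2 + W + s) - 7)*s = -4*(-7 + (-7 + s)*(-2 + W + s))*s = -4*s*(-7 + (-7 + s)*(-2 + W + s)))
1/j(890, T) = 1/(4*(30762/146365)*(-7 - (30762/146365)² + 7*890 + 9*(30762/146365) - 1*890*30762/146365)) = 1/(4*(30762/146365)*(-7 - 1*946300644/21422713225 + 6230 + 276858/146365 - 5475636/29273)) = 1/(4*(30762/146365)*(-7 - 946300644/21422713225 + 6230 + 276858/146365 - 5475636/29273)) = 1/(4*(30762/146365)*(129345913104001/21422713225)) = 1/(15915755915621115048/3135535421177125) = 3135535421177125/15915755915621115048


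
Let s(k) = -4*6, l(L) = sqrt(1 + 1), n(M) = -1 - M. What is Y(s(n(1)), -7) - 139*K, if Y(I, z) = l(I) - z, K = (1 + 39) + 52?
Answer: -12781 + sqrt(2) ≈ -12780.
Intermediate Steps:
K = 92 (K = 40 + 52 = 92)
l(L) = sqrt(2)
s(k) = -24
Y(I, z) = sqrt(2) - z
Y(s(n(1)), -7) - 139*K = (sqrt(2) - 1*(-7)) - 139*92 = (sqrt(2) + 7) - 12788 = (7 + sqrt(2)) - 12788 = -12781 + sqrt(2)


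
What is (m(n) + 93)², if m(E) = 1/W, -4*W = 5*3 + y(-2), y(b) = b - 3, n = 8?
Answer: 214369/25 ≈ 8574.8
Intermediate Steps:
y(b) = -3 + b
W = -5/2 (W = -(5*3 + (-3 - 2))/4 = -(15 - 5)/4 = -¼*10 = -5/2 ≈ -2.5000)
m(E) = -⅖ (m(E) = 1/(-5/2) = -⅖)
(m(n) + 93)² = (-⅖ + 93)² = (463/5)² = 214369/25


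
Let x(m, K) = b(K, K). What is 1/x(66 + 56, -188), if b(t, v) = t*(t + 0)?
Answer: 1/35344 ≈ 2.8293e-5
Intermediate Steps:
b(t, v) = t**2 (b(t, v) = t*t = t**2)
x(m, K) = K**2
1/x(66 + 56, -188) = 1/((-188)**2) = 1/35344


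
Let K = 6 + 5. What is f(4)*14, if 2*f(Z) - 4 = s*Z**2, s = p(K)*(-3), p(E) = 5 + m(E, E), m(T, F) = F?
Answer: -5348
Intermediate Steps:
K = 11
p(E) = 5 + E
s = -48 (s = (5 + 11)*(-3) = 16*(-3) = -48)
f(Z) = 2 - 24*Z**2 (f(Z) = 2 + (-48*Z**2)/2 = 2 - 24*Z**2)
f(4)*14 = (2 - 24*4**2)*14 = (2 - 24*16)*14 = (2 - 384)*14 = -382*14 = -5348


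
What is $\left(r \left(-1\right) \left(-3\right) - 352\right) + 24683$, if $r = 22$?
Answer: $24397$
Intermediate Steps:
$\left(r \left(-1\right) \left(-3\right) - 352\right) + 24683 = \left(22 \left(-1\right) \left(-3\right) - 352\right) + 24683 = \left(\left(-22\right) \left(-3\right) - 352\right) + 24683 = \left(66 - 352\right) + 24683 = -286 + 24683 = 24397$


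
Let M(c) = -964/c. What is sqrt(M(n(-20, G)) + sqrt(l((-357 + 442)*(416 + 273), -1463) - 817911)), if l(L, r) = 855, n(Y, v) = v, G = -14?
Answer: sqrt(3374 + 588*I*sqrt(5674))/7 ≈ 22.084 + 20.465*I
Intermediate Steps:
sqrt(M(n(-20, G)) + sqrt(l((-357 + 442)*(416 + 273), -1463) - 817911)) = sqrt(-964/(-14) + sqrt(855 - 817911)) = sqrt(-964*(-1/14) + sqrt(-817056)) = sqrt(482/7 + 12*I*sqrt(5674))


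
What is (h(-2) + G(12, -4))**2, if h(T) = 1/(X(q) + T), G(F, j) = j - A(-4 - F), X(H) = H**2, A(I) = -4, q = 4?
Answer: 1/196 ≈ 0.0051020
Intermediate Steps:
G(F, j) = 4 + j (G(F, j) = j - 1*(-4) = j + 4 = 4 + j)
h(T) = 1/(16 + T) (h(T) = 1/(4**2 + T) = 1/(16 + T))
(h(-2) + G(12, -4))**2 = (1/(16 - 2) + (4 - 4))**2 = (1/14 + 0)**2 = (1/14)**2 = 1/196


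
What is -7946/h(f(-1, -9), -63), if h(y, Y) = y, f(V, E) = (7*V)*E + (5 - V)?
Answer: -7946/69 ≈ -115.16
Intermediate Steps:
f(V, E) = 5 - V + 7*E*V (f(V, E) = 7*E*V + (5 - V) = 5 - V + 7*E*V)
-7946/h(f(-1, -9), -63) = -7946/(5 - 1*(-1) + 7*(-9)*(-1)) = -7946/(5 + 1 + 63) = -7946/69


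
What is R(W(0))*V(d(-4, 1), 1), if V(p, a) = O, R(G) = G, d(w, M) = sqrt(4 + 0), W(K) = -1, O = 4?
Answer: -4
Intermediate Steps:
d(w, M) = 2 (d(w, M) = sqrt(4) = 2)
V(p, a) = 4
R(W(0))*V(d(-4, 1), 1) = -1*4 = -4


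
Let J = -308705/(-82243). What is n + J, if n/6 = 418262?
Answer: 206395038701/82243 ≈ 2.5096e+6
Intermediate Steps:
n = 2509572 (n = 6*418262 = 2509572)
J = 308705/82243 (J = -308705*(-1/82243) = 308705/82243 ≈ 3.7536)
n + J = 2509572 + 308705/82243 = 206395038701/82243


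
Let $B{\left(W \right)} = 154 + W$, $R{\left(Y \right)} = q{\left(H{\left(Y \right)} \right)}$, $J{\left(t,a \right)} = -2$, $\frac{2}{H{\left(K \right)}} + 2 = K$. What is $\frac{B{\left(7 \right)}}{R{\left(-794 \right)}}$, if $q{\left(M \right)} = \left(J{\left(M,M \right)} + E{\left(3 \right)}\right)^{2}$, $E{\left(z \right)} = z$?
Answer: $161$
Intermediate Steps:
$H{\left(K \right)} = \frac{2}{-2 + K}$
$q{\left(M \right)} = 1$ ($q{\left(M \right)} = \left(-2 + 3\right)^{2} = 1^{2} = 1$)
$R{\left(Y \right)} = 1$
$\frac{B{\left(7 \right)}}{R{\left(-794 \right)}} = \frac{154 + 7}{1} = 161 \cdot 1 = 161$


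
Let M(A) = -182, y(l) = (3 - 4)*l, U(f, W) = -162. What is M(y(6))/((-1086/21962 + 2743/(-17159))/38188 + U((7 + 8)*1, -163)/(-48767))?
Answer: -1228159760255084594/22379753563417 ≈ -54878.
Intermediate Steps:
y(l) = -l
M(y(6))/((-1086/21962 + 2743/(-17159))/38188 + U((7 + 8)*1, -163)/(-48767)) = -182/((-1086/21962 + 2743/(-17159))/38188 - 162/(-48767)) = -182/((-1086*1/21962 + 2743*(-1/17159))*(1/38188) - 162*(-1/48767)) = -182/((-543/10981 - 2743/17159)*(1/38188) + 162/48767) = -182/(-39438220/188422979*1/38188 + 162/48767) = -182/(-9859555/1798874180513 + 162/48767) = -182/290936796324421/87725697161077471 = -182*87725697161077471/290936796324421 = -1228159760255084594/22379753563417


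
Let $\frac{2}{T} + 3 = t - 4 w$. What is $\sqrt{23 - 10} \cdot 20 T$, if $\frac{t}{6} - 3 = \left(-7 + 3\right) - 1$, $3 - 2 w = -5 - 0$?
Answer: $- \frac{40 \sqrt{13}}{31} \approx -4.6523$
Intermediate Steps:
$w = 4$ ($w = \frac{3}{2} - \frac{-5 - 0}{2} = \frac{3}{2} - \frac{-5 + 0}{2} = \frac{3}{2} - - \frac{5}{2} = \frac{3}{2} + \frac{5}{2} = 4$)
$t = -12$ ($t = 18 + 6 \left(\left(-7 + 3\right) - 1\right) = 18 + 6 \left(-4 - 1\right) = 18 + 6 \left(-5\right) = 18 - 30 = -12$)
$T = - \frac{2}{31}$ ($T = \frac{2}{-3 - \left(12 + 4 \cdot 4\right)} = \frac{2}{-3 - 28} = \frac{2}{-31} = 2 \left(- \frac{1}{31}\right) = - \frac{2}{31} \approx -0.064516$)
$\sqrt{23 - 10} \cdot 20 T = \sqrt{23 - 10} \cdot 20 \left(- \frac{2}{31}\right) = \sqrt{13} \cdot 20 \left(- \frac{2}{31}\right) = 20 \sqrt{13} \left(- \frac{2}{31}\right) = - \frac{40 \sqrt{13}}{31}$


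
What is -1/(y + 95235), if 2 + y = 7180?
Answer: -1/102413 ≈ -9.7644e-6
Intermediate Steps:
y = 7178 (y = -2 + 7180 = 7178)
-1/(y + 95235) = -1/(7178 + 95235) = -1/102413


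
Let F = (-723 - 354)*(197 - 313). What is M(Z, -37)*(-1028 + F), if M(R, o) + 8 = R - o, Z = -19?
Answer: 1239040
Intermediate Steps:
M(R, o) = -8 + R - o (M(R, o) = -8 + (R - o) = -8 + R - o)
F = 124932 (F = -1077*(-116) = 124932)
M(Z, -37)*(-1028 + F) = (-8 - 19 - 1*(-37))*(-1028 + 124932) = (-8 - 19 + 37)*123904 = 10*123904 = 1239040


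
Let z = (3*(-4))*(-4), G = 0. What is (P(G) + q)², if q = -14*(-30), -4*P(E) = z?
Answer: 166464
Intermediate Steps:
z = 48 (z = -12*(-4) = 48)
P(E) = -12 (P(E) = -¼*48 = -12)
q = 420
(P(G) + q)² = (-12 + 420)² = 408² = 166464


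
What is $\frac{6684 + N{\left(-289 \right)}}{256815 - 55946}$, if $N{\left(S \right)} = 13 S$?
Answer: $\frac{2927}{200869} \approx 0.014572$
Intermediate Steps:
$\frac{6684 + N{\left(-289 \right)}}{256815 - 55946} = \frac{6684 + 13 \left(-289\right)}{256815 - 55946} = \frac{6684 - 3757}{200869} = 2927 \cdot \frac{1}{200869} = \frac{2927}{200869}$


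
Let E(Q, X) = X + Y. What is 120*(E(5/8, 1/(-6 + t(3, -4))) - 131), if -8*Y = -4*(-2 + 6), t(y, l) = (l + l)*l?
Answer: -201180/13 ≈ -15475.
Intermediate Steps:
t(y, l) = 2*l² (t(y, l) = (2*l)*l = 2*l²)
Y = 2 (Y = -(-1)*(-2 + 6)/2 = -(-1)*4/2 = -⅛*(-16) = 2)
E(Q, X) = 2 + X (E(Q, X) = X + 2 = 2 + X)
120*(E(5/8, 1/(-6 + t(3, -4))) - 131) = 120*((2 + 1/(-6 + 2*(-4)²)) - 131) = 120*((2 + 1/(-6 + 2*16)) - 131) = 120*((2 + 1/(-6 + 32)) - 131) = 120*((2 + 1/26) - 131) = 120*(53/26 - 131) = 120*(-3353/26) = -201180/13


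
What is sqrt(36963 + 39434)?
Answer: sqrt(76397) ≈ 276.40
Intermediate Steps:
sqrt(36963 + 39434) = sqrt(76397)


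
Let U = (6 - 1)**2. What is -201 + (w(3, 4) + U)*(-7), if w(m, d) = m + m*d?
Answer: -481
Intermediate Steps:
U = 25 (U = 5**2 = 25)
w(m, d) = m + d*m
-201 + (w(3, 4) + U)*(-7) = -201 + (3*(1 + 4) + 25)*(-7) = -201 + (3*5 + 25)*(-7) = -201 + (15 + 25)*(-7) = -201 + 40*(-7) = -201 - 280 = -481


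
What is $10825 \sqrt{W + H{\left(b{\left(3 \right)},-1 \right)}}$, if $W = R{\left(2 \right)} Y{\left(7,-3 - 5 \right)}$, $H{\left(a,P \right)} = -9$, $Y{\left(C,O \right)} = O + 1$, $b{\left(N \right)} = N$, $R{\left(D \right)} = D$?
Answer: $10825 i \sqrt{23} \approx 51915.0 i$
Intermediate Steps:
$Y{\left(C,O \right)} = 1 + O$
$W = -14$ ($W = 2 \left(1 - 8\right) = 2 \left(-7\right) = -14$)
$10825 \sqrt{W + H{\left(b{\left(3 \right)},-1 \right)}} = 10825 \sqrt{-14 - 9} = 10825 \sqrt{-23} = 10825 i \sqrt{23}$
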